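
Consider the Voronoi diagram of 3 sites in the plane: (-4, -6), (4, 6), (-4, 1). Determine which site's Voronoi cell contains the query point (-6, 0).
Nearest site = (-4, 1)

The Voronoi cell of site s contains exactly those query points closer to s than to any other site. Compute squared distances from q = (-6, 0) to each site:
  (-4 − -6)² + (1 − 0)² = 5
  (-4 − -6)² + (-6 − 0)² = 40
  (4 − -6)² + (6 − 0)² = 136
Minimum is attained by (-4, 1), so q lies in its Voronoi cell.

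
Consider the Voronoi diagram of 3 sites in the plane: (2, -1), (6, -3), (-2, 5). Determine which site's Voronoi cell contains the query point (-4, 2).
Nearest site = (-2, 5)

The Voronoi cell of site s contains exactly those query points closer to s than to any other site. Compute squared distances from q = (-4, 2) to each site:
  (-2 − -4)² + (5 − 2)² = 13
  (2 − -4)² + (-1 − 2)² = 45
  (6 − -4)² + (-3 − 2)² = 125
Minimum is attained by (-2, 5), so q lies in its Voronoi cell.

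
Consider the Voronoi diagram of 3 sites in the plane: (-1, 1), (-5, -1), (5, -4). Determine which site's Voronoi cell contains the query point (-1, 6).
Nearest site = (-1, 1)

The Voronoi cell of site s contains exactly those query points closer to s than to any other site. Compute squared distances from q = (-1, 6) to each site:
  (-1 − -1)² + (1 − 6)² = 25
  (-5 − -1)² + (-1 − 6)² = 65
  (5 − -1)² + (-4 − 6)² = 136
Minimum is attained by (-1, 1), so q lies in its Voronoi cell.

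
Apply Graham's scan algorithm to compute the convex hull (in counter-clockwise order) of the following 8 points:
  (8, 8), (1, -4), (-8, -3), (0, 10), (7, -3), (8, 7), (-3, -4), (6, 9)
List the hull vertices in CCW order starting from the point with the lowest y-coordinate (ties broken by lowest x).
Hull (CCW) = [(-3, -4), (1, -4), (7, -3), (8, 7), (8, 8), (6, 9), (0, 10), (-8, -3)]

Graham scan procedure:
  1. Find the pivot p₀ = point with lowest y (tie → lowest x): (-3, -4).
  2. Sort the remaining points by polar angle around p₀.
  3. Walk through sorted points, maintaining a stack; pop the top while the last three entries make a non-left turn (cross product ≤ 0).
  4. Final stack is the convex hull in CCW order: (-3, -4), (1, -4), (7, -3), (8, 7), (8, 8), (6, 9), (0, 10), (-8, -3).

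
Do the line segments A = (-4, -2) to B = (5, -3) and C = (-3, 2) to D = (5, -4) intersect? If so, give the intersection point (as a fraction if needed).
Yes; intersection at (79/23, -65/23) (t = 19/23 on AB, s = 37/46 on CD)

Parametrize AB as A + t(B − A) = (-4 + 9 t, -2 + -1 t) and CD as C + s(D − C) = (-3 + 8 s, 2 + -6 s). Solve the linear system for (t, s). Determinant = 46 ≠ 0, so a unique intersection of the containing lines exists. Solution: t = 19/23, s = 37/46 — both in [0, 1], so the segments cross. Intersection point: (79/23, -65/23).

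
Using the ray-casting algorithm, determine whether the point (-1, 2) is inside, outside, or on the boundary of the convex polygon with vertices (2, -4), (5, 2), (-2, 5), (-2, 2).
The point (-1, 2) lies strictly inside the polygon

Cast a horizontal ray to the right from the query point and count how many polygon edges it crosses (each edge strictly once or zero times, handled with the usual half-open convention). 
Parity of crossings → odd ⇒ inside.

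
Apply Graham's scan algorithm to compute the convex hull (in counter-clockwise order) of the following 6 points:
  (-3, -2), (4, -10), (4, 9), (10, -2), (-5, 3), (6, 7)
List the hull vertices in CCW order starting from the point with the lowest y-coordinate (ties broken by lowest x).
Hull (CCW) = [(4, -10), (10, -2), (6, 7), (4, 9), (-5, 3), (-3, -2)]

Graham scan procedure:
  1. Find the pivot p₀ = point with lowest y (tie → lowest x): (4, -10).
  2. Sort the remaining points by polar angle around p₀.
  3. Walk through sorted points, maintaining a stack; pop the top while the last three entries make a non-left turn (cross product ≤ 0).
  4. Final stack is the convex hull in CCW order: (4, -10), (10, -2), (6, 7), (4, 9), (-5, 3), (-3, -2).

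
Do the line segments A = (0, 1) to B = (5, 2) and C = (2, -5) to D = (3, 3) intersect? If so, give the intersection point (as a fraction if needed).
Yes; intersection at (110/39, 61/39) (t = 22/39 on AB, s = 32/39 on CD)

Parametrize AB as A + t(B − A) = (0 + 5 t, 1 + 1 t) and CD as C + s(D − C) = (2 + 1 s, -5 + 8 s). Solve the linear system for (t, s). Determinant = -39 ≠ 0, so a unique intersection of the containing lines exists. Solution: t = 22/39, s = 32/39 — both in [0, 1], so the segments cross. Intersection point: (110/39, 61/39).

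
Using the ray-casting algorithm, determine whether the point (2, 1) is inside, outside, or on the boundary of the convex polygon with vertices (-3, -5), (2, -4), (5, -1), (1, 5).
The point (2, 1) lies strictly inside the polygon

Cast a horizontal ray to the right from the query point and count how many polygon edges it crosses (each edge strictly once or zero times, handled with the usual half-open convention). 
Parity of crossings → odd ⇒ inside.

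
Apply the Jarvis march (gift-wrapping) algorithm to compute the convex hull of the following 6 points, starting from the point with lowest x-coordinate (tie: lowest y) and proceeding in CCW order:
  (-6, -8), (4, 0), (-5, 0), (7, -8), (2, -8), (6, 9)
Hull (CCW) = [(-6, -8), (7, -8), (6, 9), (-5, 0)]

Jarvis march: at each step, from the current hull vertex p, select the next vertex q as the point such that every other point lies strictly to the left of (or on) the directed line p → q. (Equivalently: for every other point r, the cross product (q − p) × (r − p) ≥ 0.)
Starting point (lowest x, tie lowest y): (-6, -8). Wrap until returning to start. Resulting hull: (-6, -8), (7, -8), (6, 9), (-5, 0).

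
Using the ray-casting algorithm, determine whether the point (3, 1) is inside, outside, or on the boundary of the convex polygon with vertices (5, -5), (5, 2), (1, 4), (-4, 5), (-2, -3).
The point (3, 1) lies strictly inside the polygon

Cast a horizontal ray to the right from the query point and count how many polygon edges it crosses (each edge strictly once or zero times, handled with the usual half-open convention). 
Parity of crossings → odd ⇒ inside.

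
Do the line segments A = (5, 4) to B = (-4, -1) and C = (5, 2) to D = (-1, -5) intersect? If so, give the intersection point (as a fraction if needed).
No (intersection of containing lines falls outside at least one segment)

Parametrize and solve: t = -4/11, s = -6/11. At least one of these is outside [0, 1], so the segments do not intersect.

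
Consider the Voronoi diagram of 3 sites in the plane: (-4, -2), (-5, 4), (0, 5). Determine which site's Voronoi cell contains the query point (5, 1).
Nearest site = (0, 5)

The Voronoi cell of site s contains exactly those query points closer to s than to any other site. Compute squared distances from q = (5, 1) to each site:
  (0 − 5)² + (5 − 1)² = 41
  (-4 − 5)² + (-2 − 1)² = 90
  (-5 − 5)² + (4 − 1)² = 109
Minimum is attained by (0, 5), so q lies in its Voronoi cell.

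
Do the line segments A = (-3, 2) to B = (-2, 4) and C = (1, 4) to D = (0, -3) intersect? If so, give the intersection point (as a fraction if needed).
No (intersection of containing lines falls outside at least one segment)

Parametrize and solve: t = 26/5, s = -6/5. At least one of these is outside [0, 1], so the segments do not intersect.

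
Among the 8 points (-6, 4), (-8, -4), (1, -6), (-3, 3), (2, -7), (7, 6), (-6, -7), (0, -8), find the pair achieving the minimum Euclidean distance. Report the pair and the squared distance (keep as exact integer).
Pair = ((1, -6), (2, -7)); squared distance = 2

Compute all C(8, 2) = 28 pairwise squared distances (x_i − x_j)² + (y_i − y_j)². The minimum is 2, attained by the pair ((1, -6), (2, -7)).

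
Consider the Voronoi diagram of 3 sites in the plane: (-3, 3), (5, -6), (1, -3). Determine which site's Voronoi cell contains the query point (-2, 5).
Nearest site = (-3, 3)

The Voronoi cell of site s contains exactly those query points closer to s than to any other site. Compute squared distances from q = (-2, 5) to each site:
  (-3 − -2)² + (3 − 5)² = 5
  (1 − -2)² + (-3 − 5)² = 73
  (5 − -2)² + (-6 − 5)² = 170
Minimum is attained by (-3, 3), so q lies in its Voronoi cell.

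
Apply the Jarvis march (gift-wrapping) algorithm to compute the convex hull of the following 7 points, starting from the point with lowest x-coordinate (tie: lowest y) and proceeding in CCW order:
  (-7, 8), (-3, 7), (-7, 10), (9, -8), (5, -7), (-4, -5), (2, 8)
Hull (CCW) = [(-7, 8), (-4, -5), (9, -8), (2, 8), (-7, 10)]

Jarvis march: at each step, from the current hull vertex p, select the next vertex q as the point such that every other point lies strictly to the left of (or on) the directed line p → q. (Equivalently: for every other point r, the cross product (q − p) × (r − p) ≥ 0.)
Starting point (lowest x, tie lowest y): (-7, 8). Wrap until returning to start. Resulting hull: (-7, 8), (-4, -5), (9, -8), (2, 8), (-7, 10).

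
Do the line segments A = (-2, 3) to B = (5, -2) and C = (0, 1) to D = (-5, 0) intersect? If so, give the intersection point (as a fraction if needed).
No (intersection of containing lines falls outside at least one segment)

Parametrize and solve: t = 3/8, s = -1/8. At least one of these is outside [0, 1], so the segments do not intersect.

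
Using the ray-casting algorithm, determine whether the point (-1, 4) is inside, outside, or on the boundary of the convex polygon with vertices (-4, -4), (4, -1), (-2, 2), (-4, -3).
The point (-1, 4) lies strictly outside the polygon

Cast a horizontal ray to the right from the query point and count how many polygon edges it crosses (each edge strictly once or zero times, handled with the usual half-open convention). 
Parity of crossings → even ⇒ outside.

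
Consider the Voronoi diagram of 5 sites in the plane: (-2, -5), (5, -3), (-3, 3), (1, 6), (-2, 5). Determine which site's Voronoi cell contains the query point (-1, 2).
Nearest site = (-3, 3)

The Voronoi cell of site s contains exactly those query points closer to s than to any other site. Compute squared distances from q = (-1, 2) to each site:
  (-3 − -1)² + (3 − 2)² = 5
  (-2 − -1)² + (5 − 2)² = 10
  (1 − -1)² + (6 − 2)² = 20
  (-2 − -1)² + (-5 − 2)² = 50
  (5 − -1)² + (-3 − 2)² = 61
Minimum is attained by (-3, 3), so q lies in its Voronoi cell.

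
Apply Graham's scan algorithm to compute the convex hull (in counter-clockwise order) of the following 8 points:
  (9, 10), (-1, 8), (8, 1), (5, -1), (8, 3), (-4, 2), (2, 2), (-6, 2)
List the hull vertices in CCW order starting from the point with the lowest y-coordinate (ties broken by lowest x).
Hull (CCW) = [(5, -1), (8, 1), (9, 10), (-1, 8), (-6, 2)]

Graham scan procedure:
  1. Find the pivot p₀ = point with lowest y (tie → lowest x): (5, -1).
  2. Sort the remaining points by polar angle around p₀.
  3. Walk through sorted points, maintaining a stack; pop the top while the last three entries make a non-left turn (cross product ≤ 0).
  4. Final stack is the convex hull in CCW order: (5, -1), (8, 1), (9, 10), (-1, 8), (-6, 2).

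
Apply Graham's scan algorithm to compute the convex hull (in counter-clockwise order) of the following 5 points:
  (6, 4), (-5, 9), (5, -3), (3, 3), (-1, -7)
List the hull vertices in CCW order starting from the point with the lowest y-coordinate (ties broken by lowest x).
Hull (CCW) = [(-1, -7), (5, -3), (6, 4), (-5, 9)]

Graham scan procedure:
  1. Find the pivot p₀ = point with lowest y (tie → lowest x): (-1, -7).
  2. Sort the remaining points by polar angle around p₀.
  3. Walk through sorted points, maintaining a stack; pop the top while the last three entries make a non-left turn (cross product ≤ 0).
  4. Final stack is the convex hull in CCW order: (-1, -7), (5, -3), (6, 4), (-5, 9).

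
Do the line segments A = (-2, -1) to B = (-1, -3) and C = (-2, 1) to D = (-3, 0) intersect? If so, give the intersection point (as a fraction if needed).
No (intersection of containing lines falls outside at least one segment)

Parametrize and solve: t = -2/3, s = 2/3. At least one of these is outside [0, 1], so the segments do not intersect.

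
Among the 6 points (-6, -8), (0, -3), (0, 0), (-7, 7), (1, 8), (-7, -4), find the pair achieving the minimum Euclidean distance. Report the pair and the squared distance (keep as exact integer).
Pair = ((0, -3), (0, 0)); squared distance = 9

Compute all C(6, 2) = 15 pairwise squared distances (x_i − x_j)² + (y_i − y_j)². The minimum is 9, attained by the pair ((0, -3), (0, 0)).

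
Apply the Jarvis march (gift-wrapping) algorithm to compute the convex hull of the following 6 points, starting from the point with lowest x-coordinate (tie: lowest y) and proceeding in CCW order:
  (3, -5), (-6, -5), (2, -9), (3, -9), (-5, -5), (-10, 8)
Hull (CCW) = [(-10, 8), (-6, -5), (2, -9), (3, -9), (3, -5)]

Jarvis march: at each step, from the current hull vertex p, select the next vertex q as the point such that every other point lies strictly to the left of (or on) the directed line p → q. (Equivalently: for every other point r, the cross product (q − p) × (r − p) ≥ 0.)
Starting point (lowest x, tie lowest y): (-10, 8). Wrap until returning to start. Resulting hull: (-10, 8), (-6, -5), (2, -9), (3, -9), (3, -5).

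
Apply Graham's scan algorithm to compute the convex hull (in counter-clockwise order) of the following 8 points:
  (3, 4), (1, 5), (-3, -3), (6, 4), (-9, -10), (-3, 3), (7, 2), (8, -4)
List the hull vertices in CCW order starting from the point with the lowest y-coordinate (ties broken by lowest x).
Hull (CCW) = [(-9, -10), (8, -4), (7, 2), (6, 4), (1, 5), (-3, 3)]

Graham scan procedure:
  1. Find the pivot p₀ = point with lowest y (tie → lowest x): (-9, -10).
  2. Sort the remaining points by polar angle around p₀.
  3. Walk through sorted points, maintaining a stack; pop the top while the last three entries make a non-left turn (cross product ≤ 0).
  4. Final stack is the convex hull in CCW order: (-9, -10), (8, -4), (7, 2), (6, 4), (1, 5), (-3, 3).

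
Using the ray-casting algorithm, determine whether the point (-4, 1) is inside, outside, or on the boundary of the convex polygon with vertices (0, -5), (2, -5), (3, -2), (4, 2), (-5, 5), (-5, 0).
The point (-4, 1) lies strictly inside the polygon

Cast a horizontal ray to the right from the query point and count how many polygon edges it crosses (each edge strictly once or zero times, handled with the usual half-open convention). 
Parity of crossings → odd ⇒ inside.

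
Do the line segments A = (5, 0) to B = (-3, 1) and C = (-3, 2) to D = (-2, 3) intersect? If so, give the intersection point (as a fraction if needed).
No (intersection of containing lines falls outside at least one segment)

Parametrize and solve: t = 10/9, s = -8/9. At least one of these is outside [0, 1], so the segments do not intersect.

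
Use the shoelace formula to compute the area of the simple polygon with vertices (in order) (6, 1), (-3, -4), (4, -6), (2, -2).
Area = 31/2

Shoelace formula: Area = (1/2) |Σ_i (x_i · y_{i+1} − x_{i+1} · y_i)| (indices mod n). Compute each cross term:
  (6)(-4) − (-3)(1) = -21
  (-3)(-6) − (4)(-4) = 34
  (4)(-2) − (2)(-6) = 4
  (2)(1) − (6)(-2) = 14
Sum = 31, so (signed) Area = 31/2 = 31/2, |Area| = 31/2.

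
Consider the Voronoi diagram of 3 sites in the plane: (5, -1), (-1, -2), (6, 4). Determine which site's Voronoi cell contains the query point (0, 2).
Nearest site = (-1, -2)

The Voronoi cell of site s contains exactly those query points closer to s than to any other site. Compute squared distances from q = (0, 2) to each site:
  (-1 − 0)² + (-2 − 2)² = 17
  (5 − 0)² + (-1 − 2)² = 34
  (6 − 0)² + (4 − 2)² = 40
Minimum is attained by (-1, -2), so q lies in its Voronoi cell.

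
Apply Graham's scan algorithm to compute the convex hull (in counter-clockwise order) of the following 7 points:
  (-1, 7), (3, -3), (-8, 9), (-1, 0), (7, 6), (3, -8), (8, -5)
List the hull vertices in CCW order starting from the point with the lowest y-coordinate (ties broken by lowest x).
Hull (CCW) = [(3, -8), (8, -5), (7, 6), (-8, 9)]

Graham scan procedure:
  1. Find the pivot p₀ = point with lowest y (tie → lowest x): (3, -8).
  2. Sort the remaining points by polar angle around p₀.
  3. Walk through sorted points, maintaining a stack; pop the top while the last three entries make a non-left turn (cross product ≤ 0).
  4. Final stack is the convex hull in CCW order: (3, -8), (8, -5), (7, 6), (-8, 9).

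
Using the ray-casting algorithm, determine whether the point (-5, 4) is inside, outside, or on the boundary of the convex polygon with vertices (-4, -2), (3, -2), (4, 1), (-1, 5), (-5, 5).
The point (-5, 4) lies strictly outside the polygon

Cast a horizontal ray to the right from the query point and count how many polygon edges it crosses (each edge strictly once or zero times, handled with the usual half-open convention). 
Parity of crossings → even ⇒ outside.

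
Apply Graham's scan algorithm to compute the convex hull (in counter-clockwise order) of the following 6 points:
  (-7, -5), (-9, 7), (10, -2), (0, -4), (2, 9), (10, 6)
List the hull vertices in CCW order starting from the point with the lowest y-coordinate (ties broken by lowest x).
Hull (CCW) = [(-7, -5), (0, -4), (10, -2), (10, 6), (2, 9), (-9, 7)]

Graham scan procedure:
  1. Find the pivot p₀ = point with lowest y (tie → lowest x): (-7, -5).
  2. Sort the remaining points by polar angle around p₀.
  3. Walk through sorted points, maintaining a stack; pop the top while the last three entries make a non-left turn (cross product ≤ 0).
  4. Final stack is the convex hull in CCW order: (-7, -5), (0, -4), (10, -2), (10, 6), (2, 9), (-9, 7).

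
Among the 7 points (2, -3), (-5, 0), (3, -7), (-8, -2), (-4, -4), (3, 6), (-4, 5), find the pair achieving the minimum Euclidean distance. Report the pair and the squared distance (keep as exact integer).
Pair = ((-5, 0), (-8, -2)); squared distance = 13

Compute all C(7, 2) = 21 pairwise squared distances (x_i − x_j)² + (y_i − y_j)². The minimum is 13, attained by the pair ((-5, 0), (-8, -2)).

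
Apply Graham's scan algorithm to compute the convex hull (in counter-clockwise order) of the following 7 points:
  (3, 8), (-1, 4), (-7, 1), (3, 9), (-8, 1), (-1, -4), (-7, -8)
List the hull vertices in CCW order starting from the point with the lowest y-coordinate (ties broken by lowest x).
Hull (CCW) = [(-7, -8), (-1, -4), (3, 8), (3, 9), (-8, 1)]

Graham scan procedure:
  1. Find the pivot p₀ = point with lowest y (tie → lowest x): (-7, -8).
  2. Sort the remaining points by polar angle around p₀.
  3. Walk through sorted points, maintaining a stack; pop the top while the last three entries make a non-left turn (cross product ≤ 0).
  4. Final stack is the convex hull in CCW order: (-7, -8), (-1, -4), (3, 8), (3, 9), (-8, 1).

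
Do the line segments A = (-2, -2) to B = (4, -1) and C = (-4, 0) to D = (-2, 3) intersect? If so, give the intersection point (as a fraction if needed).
No (intersection of containing lines falls outside at least one segment)

Parametrize and solve: t = -5/8, s = -7/8. At least one of these is outside [0, 1], so the segments do not intersect.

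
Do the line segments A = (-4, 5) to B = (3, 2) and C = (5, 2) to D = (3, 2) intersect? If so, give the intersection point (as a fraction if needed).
Yes; intersection at (3, 2) (t = 1 on AB, s = 1 on CD)

Parametrize AB as A + t(B − A) = (-4 + 7 t, 5 + -3 t) and CD as C + s(D − C) = (5 + -2 s, 2 + 0 s). Solve the linear system for (t, s). Determinant = 6 ≠ 0, so a unique intersection of the containing lines exists. Solution: t = 1, s = 1 — both in [0, 1], so the segments cross. Intersection point: (3, 2).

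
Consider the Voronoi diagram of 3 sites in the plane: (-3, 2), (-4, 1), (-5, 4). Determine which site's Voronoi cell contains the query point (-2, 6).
Nearest site = (-5, 4)

The Voronoi cell of site s contains exactly those query points closer to s than to any other site. Compute squared distances from q = (-2, 6) to each site:
  (-5 − -2)² + (4 − 6)² = 13
  (-3 − -2)² + (2 − 6)² = 17
  (-4 − -2)² + (1 − 6)² = 29
Minimum is attained by (-5, 4), so q lies in its Voronoi cell.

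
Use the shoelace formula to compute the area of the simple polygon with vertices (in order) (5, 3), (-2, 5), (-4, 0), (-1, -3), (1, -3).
Area = 87/2

Shoelace formula: Area = (1/2) |Σ_i (x_i · y_{i+1} − x_{i+1} · y_i)| (indices mod n). Compute each cross term:
  (5)(5) − (-2)(3) = 31
  (-2)(0) − (-4)(5) = 20
  (-4)(-3) − (-1)(0) = 12
  (-1)(-3) − (1)(-3) = 6
  (1)(3) − (5)(-3) = 18
Sum = 87, so (signed) Area = 87/2 = 87/2, |Area| = 87/2.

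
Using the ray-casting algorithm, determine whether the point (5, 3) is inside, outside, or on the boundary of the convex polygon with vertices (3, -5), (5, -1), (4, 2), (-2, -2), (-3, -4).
The point (5, 3) lies strictly outside the polygon

Cast a horizontal ray to the right from the query point and count how many polygon edges it crosses (each edge strictly once or zero times, handled with the usual half-open convention). 
Parity of crossings → even ⇒ outside.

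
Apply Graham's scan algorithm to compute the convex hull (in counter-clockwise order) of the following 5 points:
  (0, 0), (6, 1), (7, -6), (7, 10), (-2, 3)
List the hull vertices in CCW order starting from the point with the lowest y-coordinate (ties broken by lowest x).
Hull (CCW) = [(7, -6), (7, 10), (-2, 3), (0, 0)]

Graham scan procedure:
  1. Find the pivot p₀ = point with lowest y (tie → lowest x): (7, -6).
  2. Sort the remaining points by polar angle around p₀.
  3. Walk through sorted points, maintaining a stack; pop the top while the last three entries make a non-left turn (cross product ≤ 0).
  4. Final stack is the convex hull in CCW order: (7, -6), (7, 10), (-2, 3), (0, 0).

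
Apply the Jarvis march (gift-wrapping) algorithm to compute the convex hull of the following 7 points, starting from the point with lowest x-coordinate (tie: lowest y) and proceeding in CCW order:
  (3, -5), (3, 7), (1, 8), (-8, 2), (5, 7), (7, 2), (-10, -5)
Hull (CCW) = [(-10, -5), (3, -5), (7, 2), (5, 7), (1, 8), (-8, 2)]

Jarvis march: at each step, from the current hull vertex p, select the next vertex q as the point such that every other point lies strictly to the left of (or on) the directed line p → q. (Equivalently: for every other point r, the cross product (q − p) × (r − p) ≥ 0.)
Starting point (lowest x, tie lowest y): (-10, -5). Wrap until returning to start. Resulting hull: (-10, -5), (3, -5), (7, 2), (5, 7), (1, 8), (-8, 2).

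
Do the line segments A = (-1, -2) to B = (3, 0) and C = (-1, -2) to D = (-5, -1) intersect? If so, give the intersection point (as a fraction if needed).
Yes; intersection at (-1, -2) (t = 0 on AB, s = 0 on CD)

Parametrize AB as A + t(B − A) = (-1 + 4 t, -2 + 2 t) and CD as C + s(D − C) = (-1 + -4 s, -2 + 1 s). Solve the linear system for (t, s). Determinant = -12 ≠ 0, so a unique intersection of the containing lines exists. Solution: t = 0, s = 0 — both in [0, 1], so the segments cross. Intersection point: (-1, -2).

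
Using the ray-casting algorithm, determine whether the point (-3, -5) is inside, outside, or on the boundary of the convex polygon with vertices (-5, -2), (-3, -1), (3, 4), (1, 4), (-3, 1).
The point (-3, -5) lies strictly outside the polygon

Cast a horizontal ray to the right from the query point and count how many polygon edges it crosses (each edge strictly once or zero times, handled with the usual half-open convention). 
Parity of crossings → even ⇒ outside.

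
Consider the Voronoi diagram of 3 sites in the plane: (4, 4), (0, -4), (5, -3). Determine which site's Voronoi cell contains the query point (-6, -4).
Nearest site = (0, -4)

The Voronoi cell of site s contains exactly those query points closer to s than to any other site. Compute squared distances from q = (-6, -4) to each site:
  (0 − -6)² + (-4 − -4)² = 36
  (5 − -6)² + (-3 − -4)² = 122
  (4 − -6)² + (4 − -4)² = 164
Minimum is attained by (0, -4), so q lies in its Voronoi cell.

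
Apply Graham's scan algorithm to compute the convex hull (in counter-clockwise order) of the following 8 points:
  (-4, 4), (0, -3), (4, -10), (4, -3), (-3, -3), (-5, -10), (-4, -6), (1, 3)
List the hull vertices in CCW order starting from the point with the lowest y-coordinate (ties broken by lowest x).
Hull (CCW) = [(-5, -10), (4, -10), (4, -3), (1, 3), (-4, 4)]

Graham scan procedure:
  1. Find the pivot p₀ = point with lowest y (tie → lowest x): (-5, -10).
  2. Sort the remaining points by polar angle around p₀.
  3. Walk through sorted points, maintaining a stack; pop the top while the last three entries make a non-left turn (cross product ≤ 0).
  4. Final stack is the convex hull in CCW order: (-5, -10), (4, -10), (4, -3), (1, 3), (-4, 4).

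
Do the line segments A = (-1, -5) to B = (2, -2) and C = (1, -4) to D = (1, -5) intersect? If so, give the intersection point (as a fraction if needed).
No (intersection of containing lines falls outside at least one segment)

Parametrize and solve: t = 2/3, s = -1. At least one of these is outside [0, 1], so the segments do not intersect.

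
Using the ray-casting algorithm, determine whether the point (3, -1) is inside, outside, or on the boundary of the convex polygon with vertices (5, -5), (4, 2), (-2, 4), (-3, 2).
The point (3, -1) lies strictly inside the polygon

Cast a horizontal ray to the right from the query point and count how many polygon edges it crosses (each edge strictly once or zero times, handled with the usual half-open convention). 
Parity of crossings → odd ⇒ inside.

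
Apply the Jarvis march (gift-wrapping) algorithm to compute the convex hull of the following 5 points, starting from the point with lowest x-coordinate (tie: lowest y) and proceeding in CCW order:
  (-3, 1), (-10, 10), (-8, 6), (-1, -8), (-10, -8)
Hull (CCW) = [(-10, -8), (-1, -8), (-3, 1), (-10, 10)]

Jarvis march: at each step, from the current hull vertex p, select the next vertex q as the point such that every other point lies strictly to the left of (or on) the directed line p → q. (Equivalently: for every other point r, the cross product (q − p) × (r − p) ≥ 0.)
Starting point (lowest x, tie lowest y): (-10, -8). Wrap until returning to start. Resulting hull: (-10, -8), (-1, -8), (-3, 1), (-10, 10).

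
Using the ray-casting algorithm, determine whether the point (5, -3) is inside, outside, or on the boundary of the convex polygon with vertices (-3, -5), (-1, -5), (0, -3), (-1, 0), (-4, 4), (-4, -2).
The point (5, -3) lies strictly outside the polygon

Cast a horizontal ray to the right from the query point and count how many polygon edges it crosses (each edge strictly once or zero times, handled with the usual half-open convention). 
Parity of crossings → even ⇒ outside.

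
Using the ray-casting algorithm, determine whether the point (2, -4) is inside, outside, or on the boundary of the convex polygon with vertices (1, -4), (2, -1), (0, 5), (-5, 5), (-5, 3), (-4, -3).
The point (2, -4) lies strictly outside the polygon

Cast a horizontal ray to the right from the query point and count how many polygon edges it crosses (each edge strictly once or zero times, handled with the usual half-open convention). 
Parity of crossings → even ⇒ outside.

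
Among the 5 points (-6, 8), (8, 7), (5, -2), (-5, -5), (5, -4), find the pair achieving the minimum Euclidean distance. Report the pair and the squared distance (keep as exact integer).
Pair = ((5, -2), (5, -4)); squared distance = 4

Compute all C(5, 2) = 10 pairwise squared distances (x_i − x_j)² + (y_i − y_j)². The minimum is 4, attained by the pair ((5, -2), (5, -4)).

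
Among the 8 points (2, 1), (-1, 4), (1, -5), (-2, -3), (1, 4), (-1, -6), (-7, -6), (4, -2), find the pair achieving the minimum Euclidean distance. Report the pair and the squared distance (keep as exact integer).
Pair = ((-1, 4), (1, 4)); squared distance = 4

Compute all C(8, 2) = 28 pairwise squared distances (x_i − x_j)² + (y_i − y_j)². The minimum is 4, attained by the pair ((-1, 4), (1, 4)).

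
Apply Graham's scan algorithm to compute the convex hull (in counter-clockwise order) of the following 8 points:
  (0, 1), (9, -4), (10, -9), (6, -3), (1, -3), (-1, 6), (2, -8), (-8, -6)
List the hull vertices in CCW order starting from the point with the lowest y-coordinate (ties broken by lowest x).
Hull (CCW) = [(10, -9), (9, -4), (-1, 6), (-8, -6), (2, -8)]

Graham scan procedure:
  1. Find the pivot p₀ = point with lowest y (tie → lowest x): (10, -9).
  2. Sort the remaining points by polar angle around p₀.
  3. Walk through sorted points, maintaining a stack; pop the top while the last three entries make a non-left turn (cross product ≤ 0).
  4. Final stack is the convex hull in CCW order: (10, -9), (9, -4), (-1, 6), (-8, -6), (2, -8).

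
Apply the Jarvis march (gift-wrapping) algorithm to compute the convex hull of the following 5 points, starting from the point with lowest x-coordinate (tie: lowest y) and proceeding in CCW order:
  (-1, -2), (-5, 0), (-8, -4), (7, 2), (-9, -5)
Hull (CCW) = [(-9, -5), (-1, -2), (7, 2), (-5, 0)]

Jarvis march: at each step, from the current hull vertex p, select the next vertex q as the point such that every other point lies strictly to the left of (or on) the directed line p → q. (Equivalently: for every other point r, the cross product (q − p) × (r − p) ≥ 0.)
Starting point (lowest x, tie lowest y): (-9, -5). Wrap until returning to start. Resulting hull: (-9, -5), (-1, -2), (7, 2), (-5, 0).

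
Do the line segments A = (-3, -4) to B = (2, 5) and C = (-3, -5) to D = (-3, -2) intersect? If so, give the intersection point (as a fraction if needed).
Yes; intersection at (-3, -4) (t = 0 on AB, s = 1/3 on CD)

Parametrize AB as A + t(B − A) = (-3 + 5 t, -4 + 9 t) and CD as C + s(D − C) = (-3 + 0 s, -5 + 3 s). Solve the linear system for (t, s). Determinant = -15 ≠ 0, so a unique intersection of the containing lines exists. Solution: t = 0, s = 1/3 — both in [0, 1], so the segments cross. Intersection point: (-3, -4).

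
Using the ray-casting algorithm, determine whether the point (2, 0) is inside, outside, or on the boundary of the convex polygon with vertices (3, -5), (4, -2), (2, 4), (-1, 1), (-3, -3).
The point (2, 0) lies strictly inside the polygon

Cast a horizontal ray to the right from the query point and count how many polygon edges it crosses (each edge strictly once or zero times, handled with the usual half-open convention). 
Parity of crossings → odd ⇒ inside.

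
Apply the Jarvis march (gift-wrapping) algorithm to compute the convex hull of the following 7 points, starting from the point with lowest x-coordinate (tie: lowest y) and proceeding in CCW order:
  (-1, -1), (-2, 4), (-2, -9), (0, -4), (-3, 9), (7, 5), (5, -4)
Hull (CCW) = [(-3, 9), (-2, -9), (5, -4), (7, 5)]

Jarvis march: at each step, from the current hull vertex p, select the next vertex q as the point such that every other point lies strictly to the left of (or on) the directed line p → q. (Equivalently: for every other point r, the cross product (q − p) × (r − p) ≥ 0.)
Starting point (lowest x, tie lowest y): (-3, 9). Wrap until returning to start. Resulting hull: (-3, 9), (-2, -9), (5, -4), (7, 5).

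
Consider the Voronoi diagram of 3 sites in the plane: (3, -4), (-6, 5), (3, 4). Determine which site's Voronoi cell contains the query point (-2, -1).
Nearest site = (3, -4)

The Voronoi cell of site s contains exactly those query points closer to s than to any other site. Compute squared distances from q = (-2, -1) to each site:
  (3 − -2)² + (-4 − -1)² = 34
  (3 − -2)² + (4 − -1)² = 50
  (-6 − -2)² + (5 − -1)² = 52
Minimum is attained by (3, -4), so q lies in its Voronoi cell.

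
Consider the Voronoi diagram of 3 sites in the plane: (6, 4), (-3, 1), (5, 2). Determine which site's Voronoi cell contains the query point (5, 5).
Nearest site = (6, 4)

The Voronoi cell of site s contains exactly those query points closer to s than to any other site. Compute squared distances from q = (5, 5) to each site:
  (6 − 5)² + (4 − 5)² = 2
  (5 − 5)² + (2 − 5)² = 9
  (-3 − 5)² + (1 − 5)² = 80
Minimum is attained by (6, 4), so q lies in its Voronoi cell.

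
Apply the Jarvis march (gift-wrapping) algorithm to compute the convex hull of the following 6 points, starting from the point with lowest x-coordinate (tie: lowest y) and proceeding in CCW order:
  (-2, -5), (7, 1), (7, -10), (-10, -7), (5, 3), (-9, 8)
Hull (CCW) = [(-10, -7), (7, -10), (7, 1), (5, 3), (-9, 8)]

Jarvis march: at each step, from the current hull vertex p, select the next vertex q as the point such that every other point lies strictly to the left of (or on) the directed line p → q. (Equivalently: for every other point r, the cross product (q − p) × (r − p) ≥ 0.)
Starting point (lowest x, tie lowest y): (-10, -7). Wrap until returning to start. Resulting hull: (-10, -7), (7, -10), (7, 1), (5, 3), (-9, 8).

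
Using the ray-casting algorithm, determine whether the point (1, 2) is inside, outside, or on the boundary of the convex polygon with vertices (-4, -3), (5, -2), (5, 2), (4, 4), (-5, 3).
The point (1, 2) lies strictly inside the polygon

Cast a horizontal ray to the right from the query point and count how many polygon edges it crosses (each edge strictly once or zero times, handled with the usual half-open convention). 
Parity of crossings → odd ⇒ inside.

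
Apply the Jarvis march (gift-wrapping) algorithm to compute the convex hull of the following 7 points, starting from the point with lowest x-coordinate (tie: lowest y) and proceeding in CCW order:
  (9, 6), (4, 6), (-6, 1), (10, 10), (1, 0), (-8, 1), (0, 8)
Hull (CCW) = [(-8, 1), (1, 0), (9, 6), (10, 10), (0, 8)]

Jarvis march: at each step, from the current hull vertex p, select the next vertex q as the point such that every other point lies strictly to the left of (or on) the directed line p → q. (Equivalently: for every other point r, the cross product (q − p) × (r − p) ≥ 0.)
Starting point (lowest x, tie lowest y): (-8, 1). Wrap until returning to start. Resulting hull: (-8, 1), (1, 0), (9, 6), (10, 10), (0, 8).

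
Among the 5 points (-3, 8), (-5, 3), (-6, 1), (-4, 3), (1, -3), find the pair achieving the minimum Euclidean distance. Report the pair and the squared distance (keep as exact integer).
Pair = ((-5, 3), (-4, 3)); squared distance = 1

Compute all C(5, 2) = 10 pairwise squared distances (x_i − x_j)² + (y_i − y_j)². The minimum is 1, attained by the pair ((-5, 3), (-4, 3)).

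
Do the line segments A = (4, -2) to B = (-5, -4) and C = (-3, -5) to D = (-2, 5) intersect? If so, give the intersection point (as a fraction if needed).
Yes; intersection at (-251/88, -155/44) (t = 67/88 on AB, s = 13/88 on CD)

Parametrize AB as A + t(B − A) = (4 + -9 t, -2 + -2 t) and CD as C + s(D − C) = (-3 + 1 s, -5 + 10 s). Solve the linear system for (t, s). Determinant = 88 ≠ 0, so a unique intersection of the containing lines exists. Solution: t = 67/88, s = 13/88 — both in [0, 1], so the segments cross. Intersection point: (-251/88, -155/44).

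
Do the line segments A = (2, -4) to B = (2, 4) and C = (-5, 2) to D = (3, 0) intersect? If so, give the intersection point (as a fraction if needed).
Yes; intersection at (2, 1/4) (t = 17/32 on AB, s = 7/8 on CD)

Parametrize AB as A + t(B − A) = (2 + 0 t, -4 + 8 t) and CD as C + s(D − C) = (-5 + 8 s, 2 + -2 s). Solve the linear system for (t, s). Determinant = 64 ≠ 0, so a unique intersection of the containing lines exists. Solution: t = 17/32, s = 7/8 — both in [0, 1], so the segments cross. Intersection point: (2, 1/4).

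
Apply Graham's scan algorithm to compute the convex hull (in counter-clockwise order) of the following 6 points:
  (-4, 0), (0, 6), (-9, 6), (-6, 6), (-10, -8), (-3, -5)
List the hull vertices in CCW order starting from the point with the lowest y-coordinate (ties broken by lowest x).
Hull (CCW) = [(-10, -8), (-3, -5), (0, 6), (-9, 6)]

Graham scan procedure:
  1. Find the pivot p₀ = point with lowest y (tie → lowest x): (-10, -8).
  2. Sort the remaining points by polar angle around p₀.
  3. Walk through sorted points, maintaining a stack; pop the top while the last three entries make a non-left turn (cross product ≤ 0).
  4. Final stack is the convex hull in CCW order: (-10, -8), (-3, -5), (0, 6), (-9, 6).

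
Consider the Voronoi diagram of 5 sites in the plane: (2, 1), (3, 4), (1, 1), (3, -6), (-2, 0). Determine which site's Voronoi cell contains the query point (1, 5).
Nearest site = (3, 4)

The Voronoi cell of site s contains exactly those query points closer to s than to any other site. Compute squared distances from q = (1, 5) to each site:
  (3 − 1)² + (4 − 5)² = 5
  (1 − 1)² + (1 − 5)² = 16
  (2 − 1)² + (1 − 5)² = 17
  (-2 − 1)² + (0 − 5)² = 34
  (3 − 1)² + (-6 − 5)² = 125
Minimum is attained by (3, 4), so q lies in its Voronoi cell.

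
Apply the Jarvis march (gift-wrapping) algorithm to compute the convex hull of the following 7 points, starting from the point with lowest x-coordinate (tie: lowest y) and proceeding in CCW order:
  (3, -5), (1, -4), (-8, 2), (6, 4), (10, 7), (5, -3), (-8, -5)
Hull (CCW) = [(-8, -5), (3, -5), (5, -3), (10, 7), (-8, 2)]

Jarvis march: at each step, from the current hull vertex p, select the next vertex q as the point such that every other point lies strictly to the left of (or on) the directed line p → q. (Equivalently: for every other point r, the cross product (q − p) × (r − p) ≥ 0.)
Starting point (lowest x, tie lowest y): (-8, -5). Wrap until returning to start. Resulting hull: (-8, -5), (3, -5), (5, -3), (10, 7), (-8, 2).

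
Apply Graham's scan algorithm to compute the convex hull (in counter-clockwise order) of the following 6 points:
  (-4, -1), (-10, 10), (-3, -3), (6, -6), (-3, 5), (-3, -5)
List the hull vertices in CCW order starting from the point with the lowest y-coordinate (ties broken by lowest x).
Hull (CCW) = [(6, -6), (-3, 5), (-10, 10), (-3, -5)]

Graham scan procedure:
  1. Find the pivot p₀ = point with lowest y (tie → lowest x): (6, -6).
  2. Sort the remaining points by polar angle around p₀.
  3. Walk through sorted points, maintaining a stack; pop the top while the last three entries make a non-left turn (cross product ≤ 0).
  4. Final stack is the convex hull in CCW order: (6, -6), (-3, 5), (-10, 10), (-3, -5).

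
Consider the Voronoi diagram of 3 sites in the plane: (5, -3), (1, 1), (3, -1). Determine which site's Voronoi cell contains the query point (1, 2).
Nearest site = (1, 1)

The Voronoi cell of site s contains exactly those query points closer to s than to any other site. Compute squared distances from q = (1, 2) to each site:
  (1 − 1)² + (1 − 2)² = 1
  (3 − 1)² + (-1 − 2)² = 13
  (5 − 1)² + (-3 − 2)² = 41
Minimum is attained by (1, 1), so q lies in its Voronoi cell.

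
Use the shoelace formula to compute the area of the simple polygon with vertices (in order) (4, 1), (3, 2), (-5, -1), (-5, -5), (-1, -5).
Area = 71/2

Shoelace formula: Area = (1/2) |Σ_i (x_i · y_{i+1} − x_{i+1} · y_i)| (indices mod n). Compute each cross term:
  (4)(2) − (3)(1) = 5
  (3)(-1) − (-5)(2) = 7
  (-5)(-5) − (-5)(-1) = 20
  (-5)(-5) − (-1)(-5) = 20
  (-1)(1) − (4)(-5) = 19
Sum = 71, so (signed) Area = 71/2 = 71/2, |Area| = 71/2.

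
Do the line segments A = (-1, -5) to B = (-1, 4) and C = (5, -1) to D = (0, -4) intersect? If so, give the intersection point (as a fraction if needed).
No (intersection of containing lines falls outside at least one segment)

Parametrize and solve: t = 2/45, s = 6/5. At least one of these is outside [0, 1], so the segments do not intersect.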